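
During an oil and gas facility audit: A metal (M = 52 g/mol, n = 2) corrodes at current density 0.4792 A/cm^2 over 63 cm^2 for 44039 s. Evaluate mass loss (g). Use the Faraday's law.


Apply Faraday's law: m = i*A*t*M / (n*F)
Total charge passed Q = i*A*t = 0.4792*63*44039 = 1329519.7944 C
m = Q*M/(n*F) = 1329519.7944*52/(2*96485) = 358.26828 g

358.26828 g


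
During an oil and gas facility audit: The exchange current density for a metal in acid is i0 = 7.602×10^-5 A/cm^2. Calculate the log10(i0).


i0 = 7.602×10^-5 A/cm^2
log10(i0) = -4.119

-4.119


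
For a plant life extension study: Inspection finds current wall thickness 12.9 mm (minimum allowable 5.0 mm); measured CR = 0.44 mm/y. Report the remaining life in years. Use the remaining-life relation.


Apply the remaining-life relation: RL = (t_current − t_min) / CR
RL = (12.9 − 5.0) / 0.44 = 7.9 / 0.44 = 18.0 years

18.0 years


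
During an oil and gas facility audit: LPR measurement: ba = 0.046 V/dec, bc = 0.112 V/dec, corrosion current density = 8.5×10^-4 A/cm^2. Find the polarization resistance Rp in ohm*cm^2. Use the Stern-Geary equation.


Apply the Stern-Geary equation: Rp = ba*bc / (2.303*icorr*(ba+bc))
ba*bc = 0.046*0.112 = 0.005152
ba+bc = 0.158; 2.303*icorr*(ba+bc) = 2.303*8.5×10^-4*0.158 = 3.092929×10^-4
Rp = 0.005152 / 3.092929×10^-4 = 16.66 ohm*cm^2

16.66 ohm*cm^2


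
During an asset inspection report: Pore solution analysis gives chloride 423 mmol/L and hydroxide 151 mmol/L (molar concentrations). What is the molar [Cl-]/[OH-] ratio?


Threshold parameter = [Cl-] / [OH-] (molar basis; both in mmol/L, so units cancel)
Ratio = 423 / 151 = 2.8

2.8


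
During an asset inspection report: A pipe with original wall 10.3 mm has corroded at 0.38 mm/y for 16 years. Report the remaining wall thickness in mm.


Remaining wall = original − CR × time
t = 10.3 − 0.38*16 = 10.3 − 6.08 = 4.22 mm

4.22 mm


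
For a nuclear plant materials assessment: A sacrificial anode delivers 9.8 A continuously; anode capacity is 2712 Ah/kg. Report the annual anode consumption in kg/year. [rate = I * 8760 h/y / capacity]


Annual consumption = current * hours per year / capacity
Rate = 9.8 * 8760 / 2712 = 31.7 kg/year

31.7 kg/year


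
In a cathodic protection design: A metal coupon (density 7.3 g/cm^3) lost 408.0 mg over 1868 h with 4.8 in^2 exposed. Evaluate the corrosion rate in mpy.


Apply the mpy weight-loss relation: CR = 534 * W / (D * A * T)
Numerator: 534 * 408.0 = 217872.0
Denominator: 7.3 * 4.8 * 1868 = 65454.72
CR = 217872.0 / 65454.72 = 3.329 mpy

3.329 mpy


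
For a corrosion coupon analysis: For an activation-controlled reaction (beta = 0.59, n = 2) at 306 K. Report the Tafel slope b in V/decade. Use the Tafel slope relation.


Apply the Tafel slope relation: b = 2.303*R*T/(beta*n*F)
Numerator: 2.303 * 8.314 * 306 = 5859.03
Denominator: 0.59 * 2 * 96485 = 113852.3
b = 5859.03 / 113852.3 = 0.0515 V/decade

0.0515 V/decade


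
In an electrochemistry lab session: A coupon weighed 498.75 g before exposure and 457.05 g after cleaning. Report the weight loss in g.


Weight loss = initial − final
WL = 498.75 − 457.05 = 41.7 g

41.7 g


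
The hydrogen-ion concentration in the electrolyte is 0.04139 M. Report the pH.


pH = −log10[H+]
pH = −log10(0.04139) = 1.38

1.38


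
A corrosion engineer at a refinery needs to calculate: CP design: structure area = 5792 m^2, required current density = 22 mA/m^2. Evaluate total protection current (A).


I = area * current density, then convert mA → A (÷1000)
I = 5792 * 22 / 1000 = 127.42 A

127.42 A


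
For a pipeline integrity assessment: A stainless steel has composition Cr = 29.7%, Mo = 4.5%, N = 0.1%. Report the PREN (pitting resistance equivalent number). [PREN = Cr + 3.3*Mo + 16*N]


Apply the PREN formula: PREN = Cr + 3.3*Mo + 16*N
PREN = 29.7 + 3.3*4.5 + 16*0.1
PREN = 29.7 + 14.85 + 1.6 = 46.15

46.15


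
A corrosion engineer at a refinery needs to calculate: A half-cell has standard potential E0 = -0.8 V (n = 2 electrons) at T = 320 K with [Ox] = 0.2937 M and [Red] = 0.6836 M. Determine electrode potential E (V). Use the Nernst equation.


Apply the Nernst equation: E = E0 + (RT/nF)*ln([Ox]/[Red])
Step 1: RT/nF = 8.314*320/(2*96485) = 0.01378701 V
Step 2: [Ox]/[Red] = 0.2937/0.6836 = 0.429637
Step 3: ln(0.429637) = -0.844815
Step 4: correction = 0.01378701 * -0.844815 = -0.0116 V
E = -0.8 + -0.0116 = -0.8116 V

-0.8116 V


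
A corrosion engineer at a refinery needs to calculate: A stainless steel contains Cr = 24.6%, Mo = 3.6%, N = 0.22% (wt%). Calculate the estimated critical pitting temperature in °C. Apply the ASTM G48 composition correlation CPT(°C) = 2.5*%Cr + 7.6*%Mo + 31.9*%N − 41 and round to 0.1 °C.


Apply the ASTM G48 empirical CPT estimate: CPT(°C) = 2.5*%Cr + 7.6*%Mo + 31.9*%N − 41
2.5*24.6 = 61.5; 7.6*3.6 = 27.36; 31.9*0.22 = 7.018
CPT = 61.5 + 27.36 + 7.018 − 41 = 54.878 °C
Rounded to 0.1 °C: CPT ≈ 54.9 °C

54.9 °C


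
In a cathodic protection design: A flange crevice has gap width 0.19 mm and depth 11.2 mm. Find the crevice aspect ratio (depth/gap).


Aspect ratio = depth / gap
Ratio = 11.2 / 0.19 = 58.9

58.9


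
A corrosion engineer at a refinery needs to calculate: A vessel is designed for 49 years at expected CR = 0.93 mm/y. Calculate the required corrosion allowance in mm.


Corrosion allowance = CR × design life
CA = 0.93 * 49 = 45.57 mm

45.57 mm


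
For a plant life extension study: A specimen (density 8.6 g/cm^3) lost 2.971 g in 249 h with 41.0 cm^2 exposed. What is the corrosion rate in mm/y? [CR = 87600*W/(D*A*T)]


Apply the mm/y weight-loss relation: CR = 87600 * W / (D * A * T)
Numerator: 87600 * 2.971 = 260259.6
Denominator: 8.6 * 41.0 * 249 = 87797.4
CR = 260259.6 / 87797.4 = 2.9643 mm/y

2.9643 mm/y


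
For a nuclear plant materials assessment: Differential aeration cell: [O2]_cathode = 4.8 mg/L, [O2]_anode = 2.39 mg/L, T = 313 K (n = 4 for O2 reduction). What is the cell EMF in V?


Apply the Nernst concentration-cell relation: E = (RT/nF)*ln(C_cathode/C_anode)
RT/nF = 8.314*313/(4*96485) = 0.00674271 V
ln(4.8/2.39) = 0.69732
E = 0.00674271 * 0.69732 = 0.0047 V

0.0047 V


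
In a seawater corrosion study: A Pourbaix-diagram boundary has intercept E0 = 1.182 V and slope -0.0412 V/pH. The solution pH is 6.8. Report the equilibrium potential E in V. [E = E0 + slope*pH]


Apply the Pourbaix line equation: E = E0 + slope*pH
E = 1.182 + (-0.0412)*6.8 = 1.182 + (-0.28016) = 0.90184 V
Rounded to 3 decimal places: E = 0.902 V

0.902 V


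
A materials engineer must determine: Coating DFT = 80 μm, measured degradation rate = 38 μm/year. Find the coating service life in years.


Service life = thickness / degradation rate
Life = 80 / 38 = 2.1 years

2.1 years


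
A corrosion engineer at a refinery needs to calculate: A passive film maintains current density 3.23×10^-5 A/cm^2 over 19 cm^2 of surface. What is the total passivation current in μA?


I = i_pass * A, then convert A → μA (×10^6)
I = 3.23×10^-5 * 19 * 10^6 = 613.7 μA

613.7 μA


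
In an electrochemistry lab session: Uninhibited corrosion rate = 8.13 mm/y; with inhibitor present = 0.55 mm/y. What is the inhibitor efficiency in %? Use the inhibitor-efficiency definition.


Apply the inhibitor-efficiency definition: IE = (CR_blank − CR_inh)/CR_blank × 100
IE = (8.13 − 0.55) / 8.13 × 100
IE = 7.58 / 8.13 × 100 = 93.2 %

93.2 %


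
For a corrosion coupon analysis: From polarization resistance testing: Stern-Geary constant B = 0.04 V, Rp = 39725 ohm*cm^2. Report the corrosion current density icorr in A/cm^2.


Apply the Stern-Geary relation: icorr = B / Rp
icorr = 0.04 / 39725 = 1.007×10^-6 A/cm^2

1.007×10^-6 A/cm^2


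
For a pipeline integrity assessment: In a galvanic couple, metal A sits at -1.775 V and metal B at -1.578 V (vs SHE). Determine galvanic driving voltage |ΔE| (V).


Driving voltage is the absolute potential difference.
|ΔE| = |-1.775 − (-1.578)| = 0.197 V

0.197 V


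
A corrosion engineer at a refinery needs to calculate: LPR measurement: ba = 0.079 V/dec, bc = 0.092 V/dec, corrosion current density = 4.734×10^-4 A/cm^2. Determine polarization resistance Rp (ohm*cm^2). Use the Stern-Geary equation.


Apply the Stern-Geary equation: Rp = ba*bc / (2.303*icorr*(ba+bc))
ba*bc = 0.079*0.092 = 0.007268
ba+bc = 0.171; 2.303*icorr*(ba+bc) = 2.303*4.734×10^-4*0.171 = 1.8643107×10^-4
Rp = 0.007268 / 1.8643107×10^-4 = 39.0 ohm*cm^2

39.0 ohm*cm^2


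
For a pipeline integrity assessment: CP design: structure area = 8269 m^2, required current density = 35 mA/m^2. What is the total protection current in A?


I = area * current density, then convert mA → A (÷1000)
I = 8269 * 35 / 1000 = 289.42 A

289.42 A


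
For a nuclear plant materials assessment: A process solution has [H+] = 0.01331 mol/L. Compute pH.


pH = −log10[H+]
pH = −log10(0.01331) = 1.88

1.88


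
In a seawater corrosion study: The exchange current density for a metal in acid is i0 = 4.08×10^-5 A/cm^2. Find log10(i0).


i0 = 4.08×10^-5 A/cm^2
log10(i0) = -4.389

-4.389


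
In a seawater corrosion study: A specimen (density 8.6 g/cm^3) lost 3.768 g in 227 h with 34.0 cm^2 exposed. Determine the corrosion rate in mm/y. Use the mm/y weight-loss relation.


Apply the mm/y weight-loss relation: CR = 87600 * W / (D * A * T)
Numerator: 87600 * 3.768 = 330076.8
Denominator: 8.6 * 34.0 * 227 = 66374.8
CR = 330076.8 / 66374.8 = 4.972923 mm/y

4.972923 mm/y


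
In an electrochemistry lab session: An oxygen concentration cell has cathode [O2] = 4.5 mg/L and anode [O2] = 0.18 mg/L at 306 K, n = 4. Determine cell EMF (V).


Apply the Nernst concentration-cell relation: E = (RT/nF)*ln(C_cathode/C_anode)
RT/nF = 8.314*306/(4*96485) = 0.00659192 V
ln(4.5/0.18) = 3.21888
E = 0.00659192 * 3.21888 = 0.02122 V

0.02122 V


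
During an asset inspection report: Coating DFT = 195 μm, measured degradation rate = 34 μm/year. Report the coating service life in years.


Service life = thickness / degradation rate
Life = 195 / 34 = 5.7 years

5.7 years


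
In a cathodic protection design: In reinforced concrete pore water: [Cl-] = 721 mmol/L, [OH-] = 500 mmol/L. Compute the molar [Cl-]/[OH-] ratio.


Threshold parameter = [Cl-] / [OH-] (molar basis; both in mmol/L, so units cancel)
Ratio = 721 / 500 = 1.44

1.44


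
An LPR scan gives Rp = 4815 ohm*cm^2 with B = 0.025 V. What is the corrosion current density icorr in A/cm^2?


Apply the Stern-Geary relation: icorr = B / Rp
icorr = 0.025 / 4815 = 5.192×10^-6 A/cm^2

5.192×10^-6 A/cm^2


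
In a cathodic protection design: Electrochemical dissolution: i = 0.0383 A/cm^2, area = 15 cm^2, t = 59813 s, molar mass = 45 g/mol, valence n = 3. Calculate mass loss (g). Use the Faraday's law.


Apply Faraday's law: m = i*A*t*M / (n*F)
Total charge passed Q = i*A*t = 0.0383*15*59813 = 34362.5685 C
m = Q*M/(n*F) = 34362.5685*45/(3*96485) = 5.3422 g

5.3422 g


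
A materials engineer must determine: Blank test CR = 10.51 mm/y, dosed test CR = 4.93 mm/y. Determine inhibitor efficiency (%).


Apply the inhibitor-efficiency definition: IE = (CR_blank − CR_inh)/CR_blank × 100
IE = (10.51 − 4.93) / 10.51 × 100
IE = 5.58 / 10.51 × 100 = 53.1 %

53.1 %


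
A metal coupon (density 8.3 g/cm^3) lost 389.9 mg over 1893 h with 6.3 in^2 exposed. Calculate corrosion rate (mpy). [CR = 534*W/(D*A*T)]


Apply the mpy weight-loss relation: CR = 534 * W / (D * A * T)
Numerator: 534 * 389.9 = 208206.6
Denominator: 8.3 * 6.3 * 1893 = 98984.97
CR = 208206.6 / 98984.97 = 2.1034 mpy

2.1034 mpy


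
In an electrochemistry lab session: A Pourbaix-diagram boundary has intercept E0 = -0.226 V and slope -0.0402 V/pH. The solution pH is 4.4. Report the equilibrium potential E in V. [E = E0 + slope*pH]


Apply the Pourbaix line equation: E = E0 + slope*pH
E = -0.226 + (-0.0402)*4.4 = -0.226 + (-0.17688) = -0.40288 V
Rounded to 4 decimal places: E = -0.4029 V

-0.4029 V


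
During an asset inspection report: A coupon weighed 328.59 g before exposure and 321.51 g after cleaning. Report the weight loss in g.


Weight loss = initial − final
WL = 328.59 − 321.51 = 7.08 g

7.08 g


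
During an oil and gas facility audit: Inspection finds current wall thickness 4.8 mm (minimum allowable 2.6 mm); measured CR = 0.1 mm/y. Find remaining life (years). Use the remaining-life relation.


Apply the remaining-life relation: RL = (t_current − t_min) / CR
RL = (4.8 − 2.6) / 0.1 = 2.2 / 0.1 = 22.0 years

22.0 years


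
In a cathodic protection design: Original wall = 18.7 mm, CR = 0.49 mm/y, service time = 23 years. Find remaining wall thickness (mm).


Remaining wall = original − CR × time
t = 18.7 − 0.49*23 = 18.7 − 11.27 = 7.43 mm

7.43 mm


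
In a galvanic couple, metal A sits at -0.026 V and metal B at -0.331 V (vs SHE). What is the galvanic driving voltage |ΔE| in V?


Driving voltage is the absolute potential difference.
|ΔE| = |-0.026 − (-0.331)| = 0.305 V

0.305 V


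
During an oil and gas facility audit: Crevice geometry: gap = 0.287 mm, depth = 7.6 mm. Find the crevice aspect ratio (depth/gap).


Aspect ratio = depth / gap
Ratio = 7.6 / 0.287 = 26.5

26.5


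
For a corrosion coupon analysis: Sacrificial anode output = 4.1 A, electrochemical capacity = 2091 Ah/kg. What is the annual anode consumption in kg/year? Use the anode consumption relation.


Annual consumption = current * hours per year / capacity
Rate = 4.1 * 8760 / 2091 = 17.2 kg/year

17.2 kg/year


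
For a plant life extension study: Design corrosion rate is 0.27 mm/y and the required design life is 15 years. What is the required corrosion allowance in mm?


Corrosion allowance = CR × design life
CA = 0.27 * 15 = 4.05 mm

4.05 mm


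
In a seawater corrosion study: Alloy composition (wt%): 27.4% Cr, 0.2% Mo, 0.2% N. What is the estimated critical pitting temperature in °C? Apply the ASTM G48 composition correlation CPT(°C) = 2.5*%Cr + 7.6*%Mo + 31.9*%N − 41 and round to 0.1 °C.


Apply the ASTM G48 empirical CPT estimate: CPT(°C) = 2.5*%Cr + 7.6*%Mo + 31.9*%N − 41
2.5*27.4 = 68.5; 7.6*0.2 = 1.52; 31.9*0.2 = 6.38
CPT = 68.5 + 1.52 + 6.38 − 41 = 35.4 °C
Rounded to 0.1 °C: CPT ≈ 35.4 °C

35.4 °C


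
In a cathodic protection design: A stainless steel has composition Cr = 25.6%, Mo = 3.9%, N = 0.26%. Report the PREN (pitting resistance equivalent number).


Apply the PREN formula: PREN = Cr + 3.3*Mo + 16*N
PREN = 25.6 + 3.3*3.9 + 16*0.26
PREN = 25.6 + 12.87 + 4.16 = 42.63

42.63


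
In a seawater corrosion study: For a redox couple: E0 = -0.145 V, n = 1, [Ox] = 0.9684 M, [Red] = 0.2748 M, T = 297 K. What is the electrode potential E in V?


Apply the Nernst equation: E = E0 + (RT/nF)*ln([Ox]/[Red])
Step 1: RT/nF = 8.314*297/(1*96485) = 0.02559214 V
Step 2: [Ox]/[Red] = 0.9684/0.2748 = 3.524017
Step 3: ln(3.524017) = 1.259602
Step 4: correction = 0.02559214 * 1.259602 = 0.0322 V
E = -0.145 + 0.0322 = -0.1128 V

-0.1128 V


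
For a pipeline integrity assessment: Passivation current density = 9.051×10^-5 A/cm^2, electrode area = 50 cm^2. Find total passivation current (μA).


I = i_pass * A, then convert A → μA (×10^6)
I = 9.051×10^-5 * 50 * 10^6 = 4525.5 μA

4525.5 μA


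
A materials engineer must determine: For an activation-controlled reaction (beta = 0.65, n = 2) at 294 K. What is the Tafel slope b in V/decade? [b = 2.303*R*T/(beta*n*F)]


Apply the Tafel slope relation: b = 2.303*R*T/(beta*n*F)
Numerator: 2.303 * 8.314 * 294 = 5629.26
Denominator: 0.65 * 2 * 96485 = 125430.5
b = 5629.26 / 125430.5 = 0.045 V/decade

0.045 V/decade


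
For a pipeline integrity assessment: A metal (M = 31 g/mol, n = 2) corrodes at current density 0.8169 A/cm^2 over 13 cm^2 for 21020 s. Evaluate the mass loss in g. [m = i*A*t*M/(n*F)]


Apply Faraday's law: m = i*A*t*M / (n*F)
Total charge passed Q = i*A*t = 0.8169*13*21020 = 223226.094 C
m = Q*M/(n*F) = 223226.094*31/(2*96485) = 35.861 g

35.861 g


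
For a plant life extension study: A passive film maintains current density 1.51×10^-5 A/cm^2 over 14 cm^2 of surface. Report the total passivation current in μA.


I = i_pass * A, then convert A → μA (×10^6)
I = 1.51×10^-5 * 14 * 10^6 = 211.4 μA

211.4 μA


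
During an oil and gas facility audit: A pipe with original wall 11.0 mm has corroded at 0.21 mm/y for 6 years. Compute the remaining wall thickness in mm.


Remaining wall = original − CR × time
t = 11.0 − 0.21*6 = 11.0 − 1.26 = 9.74 mm

9.74 mm


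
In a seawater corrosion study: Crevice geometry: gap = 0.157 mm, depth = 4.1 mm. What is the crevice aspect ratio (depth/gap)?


Aspect ratio = depth / gap
Ratio = 4.1 / 0.157 = 26.1

26.1


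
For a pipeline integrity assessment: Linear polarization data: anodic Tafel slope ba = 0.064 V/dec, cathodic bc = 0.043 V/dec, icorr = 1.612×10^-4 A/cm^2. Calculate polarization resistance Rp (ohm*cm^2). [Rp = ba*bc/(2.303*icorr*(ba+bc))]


Apply the Stern-Geary equation: Rp = ba*bc / (2.303*icorr*(ba+bc))
ba*bc = 0.064*0.043 = 0.002752
ba+bc = 0.107; 2.303*icorr*(ba+bc) = 2.303*1.612×10^-4*0.107 = 3.9723065×10^-5
Rp = 0.002752 / 3.9723065×10^-5 = 69.3 ohm*cm^2

69.3 ohm*cm^2


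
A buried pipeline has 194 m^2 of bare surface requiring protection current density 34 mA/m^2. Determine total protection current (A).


I = area * current density, then convert mA → A (÷1000)
I = 194 * 34 / 1000 = 6.6 A

6.6 A


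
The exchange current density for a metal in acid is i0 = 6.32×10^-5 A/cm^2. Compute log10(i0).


i0 = 6.32×10^-5 A/cm^2
log10(i0) = -4.199

-4.199


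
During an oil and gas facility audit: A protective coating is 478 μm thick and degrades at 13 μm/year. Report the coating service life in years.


Service life = thickness / degradation rate
Life = 478 / 13 = 36.8 years

36.8 years


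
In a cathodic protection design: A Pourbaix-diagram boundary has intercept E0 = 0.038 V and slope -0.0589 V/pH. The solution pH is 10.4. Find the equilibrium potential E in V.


Apply the Pourbaix line equation: E = E0 + slope*pH
E = 0.038 + (-0.0589)*10.4 = 0.038 + (-0.61256) = -0.57456 V
Rounded to 3 decimal places: E = -0.575 V

-0.575 V


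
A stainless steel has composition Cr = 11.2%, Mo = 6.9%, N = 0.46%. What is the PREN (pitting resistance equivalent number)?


Apply the PREN formula: PREN = Cr + 3.3*Mo + 16*N
PREN = 11.2 + 3.3*6.9 + 16*0.46
PREN = 11.2 + 22.77 + 7.36 = 41.33

41.33


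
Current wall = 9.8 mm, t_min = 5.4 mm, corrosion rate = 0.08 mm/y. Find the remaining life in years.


Apply the remaining-life relation: RL = (t_current − t_min) / CR
RL = (9.8 − 5.4) / 0.08 = 4.4 / 0.08 = 55.0 years

55.0 years


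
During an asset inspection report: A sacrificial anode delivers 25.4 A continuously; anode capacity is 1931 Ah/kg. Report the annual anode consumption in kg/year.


Annual consumption = current * hours per year / capacity
Rate = 25.4 * 8760 / 1931 = 115.2 kg/year

115.2 kg/year


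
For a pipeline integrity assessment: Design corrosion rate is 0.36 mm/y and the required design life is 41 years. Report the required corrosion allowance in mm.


Corrosion allowance = CR × design life
CA = 0.36 * 41 = 14.76 mm

14.76 mm


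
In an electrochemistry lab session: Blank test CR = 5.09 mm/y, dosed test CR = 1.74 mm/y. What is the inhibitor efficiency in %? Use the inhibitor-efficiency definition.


Apply the inhibitor-efficiency definition: IE = (CR_blank − CR_inh)/CR_blank × 100
IE = (5.09 − 1.74) / 5.09 × 100
IE = 3.35 / 5.09 × 100 = 65.8 %

65.8 %


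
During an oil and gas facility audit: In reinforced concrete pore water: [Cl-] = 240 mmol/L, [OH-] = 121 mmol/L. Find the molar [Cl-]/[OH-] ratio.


Threshold parameter = [Cl-] / [OH-] (molar basis; both in mmol/L, so units cancel)
Ratio = 240 / 121 = 1.98

1.98


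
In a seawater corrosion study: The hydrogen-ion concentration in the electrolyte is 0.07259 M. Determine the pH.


pH = −log10[H+]
pH = −log10(0.07259) = 1.14

1.14


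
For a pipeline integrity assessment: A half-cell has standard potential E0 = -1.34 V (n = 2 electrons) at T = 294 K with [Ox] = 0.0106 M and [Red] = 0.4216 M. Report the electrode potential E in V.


Apply the Nernst equation: E = E0 + (RT/nF)*ln([Ox]/[Red])
Step 1: RT/nF = 8.314*294/(2*96485) = 0.01266682 V
Step 2: [Ox]/[Red] = 0.0106/0.4216 = 0.025142
Step 3: ln(0.025142) = -3.683216
Step 4: correction = 0.01266682 * -3.683216 = -0.0467 V
E = -1.34 + -0.0467 = -1.3867 V

-1.3867 V


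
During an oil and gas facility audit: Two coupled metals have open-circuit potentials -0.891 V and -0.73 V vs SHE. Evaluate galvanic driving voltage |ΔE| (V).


Driving voltage is the absolute potential difference.
|ΔE| = |-0.891 − (-0.73)| = 0.161 V

0.161 V


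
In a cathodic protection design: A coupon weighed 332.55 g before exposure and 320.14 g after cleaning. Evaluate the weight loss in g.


Weight loss = initial − final
WL = 332.55 − 320.14 = 12.41 g

12.41 g


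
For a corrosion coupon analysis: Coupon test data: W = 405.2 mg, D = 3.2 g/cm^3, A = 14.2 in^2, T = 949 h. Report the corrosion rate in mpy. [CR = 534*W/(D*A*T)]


Apply the mpy weight-loss relation: CR = 534 * W / (D * A * T)
Numerator: 534 * 405.2 = 216376.8
Denominator: 3.2 * 14.2 * 949 = 43122.56
CR = 216376.8 / 43122.56 = 5.018 mpy

5.018 mpy


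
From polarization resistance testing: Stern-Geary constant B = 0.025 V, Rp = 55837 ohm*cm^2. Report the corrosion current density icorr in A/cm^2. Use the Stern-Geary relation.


Apply the Stern-Geary relation: icorr = B / Rp
icorr = 0.025 / 55837 = 4.477×10^-7 A/cm^2

4.477×10^-7 A/cm^2


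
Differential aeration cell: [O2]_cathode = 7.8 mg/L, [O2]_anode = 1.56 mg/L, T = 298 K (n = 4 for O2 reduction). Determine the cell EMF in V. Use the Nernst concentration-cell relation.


Apply the Nernst concentration-cell relation: E = (RT/nF)*ln(C_cathode/C_anode)
RT/nF = 8.314*298/(4*96485) = 0.00641958 V
ln(7.8/1.56) = 1.60944
E = 0.00641958 * 1.60944 = 0.01033 V

0.01033 V


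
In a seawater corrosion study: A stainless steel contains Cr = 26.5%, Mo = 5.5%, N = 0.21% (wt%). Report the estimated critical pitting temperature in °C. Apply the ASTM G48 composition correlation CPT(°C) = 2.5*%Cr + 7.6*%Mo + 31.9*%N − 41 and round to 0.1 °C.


Apply the ASTM G48 empirical CPT estimate: CPT(°C) = 2.5*%Cr + 7.6*%Mo + 31.9*%N − 41
2.5*26.5 = 66.25; 7.6*5.5 = 41.8; 31.9*0.21 = 6.699
CPT = 66.25 + 41.8 + 6.699 − 41 = 73.749 °C
Rounded to 0.1 °C: CPT ≈ 73.7 °C

73.7 °C


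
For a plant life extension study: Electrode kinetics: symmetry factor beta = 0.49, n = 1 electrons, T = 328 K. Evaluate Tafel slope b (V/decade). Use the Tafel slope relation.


Apply the Tafel slope relation: b = 2.303*R*T/(beta*n*F)
Numerator: 2.303 * 8.314 * 328 = 6280.26
Denominator: 0.49 * 1 * 96485 = 47277.65
b = 6280.26 / 47277.65 = 0.1328 V/decade

0.1328 V/decade


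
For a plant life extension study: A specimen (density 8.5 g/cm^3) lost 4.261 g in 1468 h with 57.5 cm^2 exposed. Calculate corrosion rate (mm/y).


Apply the mm/y weight-loss relation: CR = 87600 * W / (D * A * T)
Numerator: 87600 * 4.261 = 373263.6
Denominator: 8.5 * 57.5 * 1468 = 717485.0
CR = 373263.6 / 717485.0 = 0.5202 mm/y

0.5202 mm/y


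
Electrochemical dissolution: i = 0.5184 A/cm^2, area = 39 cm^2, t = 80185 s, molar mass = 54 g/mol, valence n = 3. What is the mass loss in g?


Apply Faraday's law: m = i*A*t*M / (n*F)
Total charge passed Q = i*A*t = 0.5184*39*80185 = 1621148.256 C
m = Q*M/(n*F) = 1621148.256*54/(3*96485) = 302.437 g

302.437 g


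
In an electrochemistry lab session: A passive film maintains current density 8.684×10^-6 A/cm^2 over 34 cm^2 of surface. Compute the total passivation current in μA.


I = i_pass * A, then convert A → μA (×10^6)
I = 8.684×10^-6 * 34 * 10^6 = 295.26 μA

295.26 μA


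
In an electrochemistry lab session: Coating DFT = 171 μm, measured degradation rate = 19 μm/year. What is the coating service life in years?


Service life = thickness / degradation rate
Life = 171 / 19 = 9.0 years

9.0 years


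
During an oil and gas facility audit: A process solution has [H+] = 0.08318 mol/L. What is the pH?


pH = −log10[H+]
pH = −log10(0.08318) = 1.08

1.08


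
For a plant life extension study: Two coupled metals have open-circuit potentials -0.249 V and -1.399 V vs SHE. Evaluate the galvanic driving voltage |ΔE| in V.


Driving voltage is the absolute potential difference.
|ΔE| = |-0.249 − (-1.399)| = 1.15 V

1.15 V


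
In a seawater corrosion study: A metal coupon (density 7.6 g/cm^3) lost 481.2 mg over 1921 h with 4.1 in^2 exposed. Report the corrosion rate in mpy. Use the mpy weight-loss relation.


Apply the mpy weight-loss relation: CR = 534 * W / (D * A * T)
Numerator: 534 * 481.2 = 256960.8
Denominator: 7.6 * 4.1 * 1921 = 59858.36
CR = 256960.8 / 59858.36 = 4.29281 mpy

4.29281 mpy


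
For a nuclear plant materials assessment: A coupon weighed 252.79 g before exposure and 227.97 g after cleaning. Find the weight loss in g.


Weight loss = initial − final
WL = 252.79 − 227.97 = 24.82 g

24.82 g


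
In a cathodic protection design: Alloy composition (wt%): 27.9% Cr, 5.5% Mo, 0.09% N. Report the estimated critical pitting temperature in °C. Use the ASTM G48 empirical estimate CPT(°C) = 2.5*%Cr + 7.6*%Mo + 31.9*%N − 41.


Apply the ASTM G48 empirical CPT estimate: CPT(°C) = 2.5*%Cr + 7.6*%Mo + 31.9*%N − 41
2.5*27.9 = 69.75; 7.6*5.5 = 41.8; 31.9*0.09 = 2.871
CPT = 69.75 + 41.8 + 2.871 − 41 = 73.421 °C
Rounded to 0.1 °C: CPT ≈ 73.4 °C

73.4 °C


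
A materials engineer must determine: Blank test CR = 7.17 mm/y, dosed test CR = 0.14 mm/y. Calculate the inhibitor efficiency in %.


Apply the inhibitor-efficiency definition: IE = (CR_blank − CR_inh)/CR_blank × 100
IE = (7.17 − 0.14) / 7.17 × 100
IE = 7.03 / 7.17 × 100 = 98.0 %

98.0 %


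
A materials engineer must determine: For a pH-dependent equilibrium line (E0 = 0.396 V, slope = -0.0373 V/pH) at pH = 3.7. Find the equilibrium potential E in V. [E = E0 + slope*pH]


Apply the Pourbaix line equation: E = E0 + slope*pH
E = 0.396 + (-0.0373)*3.7 = 0.396 + (-0.13801) = 0.25799 V
Rounded to 3 decimal places: E = 0.258 V

0.258 V


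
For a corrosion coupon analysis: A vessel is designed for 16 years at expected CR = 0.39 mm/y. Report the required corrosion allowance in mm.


Corrosion allowance = CR × design life
CA = 0.39 * 16 = 6.24 mm

6.24 mm


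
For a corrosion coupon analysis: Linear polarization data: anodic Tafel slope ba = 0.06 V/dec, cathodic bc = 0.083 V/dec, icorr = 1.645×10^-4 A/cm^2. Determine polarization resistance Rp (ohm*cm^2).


Apply the Stern-Geary equation: Rp = ba*bc / (2.303*icorr*(ba+bc))
ba*bc = 0.06*0.083 = 0.00498
ba+bc = 0.143; 2.303*icorr*(ba+bc) = 2.303*1.645×10^-4*0.143 = 5.417462×10^-5
Rp = 0.00498 / 5.417462×10^-5 = 91.9 ohm*cm^2

91.9 ohm*cm^2


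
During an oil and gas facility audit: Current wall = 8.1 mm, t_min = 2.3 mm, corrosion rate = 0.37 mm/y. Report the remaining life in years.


Apply the remaining-life relation: RL = (t_current − t_min) / CR
RL = (8.1 − 2.3) / 0.37 = 5.8 / 0.37 = 15.7 years

15.7 years


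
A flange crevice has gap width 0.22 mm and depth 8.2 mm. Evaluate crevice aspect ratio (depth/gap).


Aspect ratio = depth / gap
Ratio = 8.2 / 0.22 = 37.3

37.3


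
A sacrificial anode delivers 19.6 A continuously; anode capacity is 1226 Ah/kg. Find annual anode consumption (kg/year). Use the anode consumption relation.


Annual consumption = current * hours per year / capacity
Rate = 19.6 * 8760 / 1226 = 140.0 kg/year

140.0 kg/year


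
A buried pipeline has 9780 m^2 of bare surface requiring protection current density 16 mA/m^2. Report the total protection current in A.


I = area * current density, then convert mA → A (÷1000)
I = 9780 * 16 / 1000 = 156.48 A

156.48 A


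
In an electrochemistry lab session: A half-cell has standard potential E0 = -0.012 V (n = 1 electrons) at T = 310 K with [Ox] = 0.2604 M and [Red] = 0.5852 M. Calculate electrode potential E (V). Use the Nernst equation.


Apply the Nernst equation: E = E0 + (RT/nF)*ln([Ox]/[Red])
Step 1: RT/nF = 8.314*310/(1*96485) = 0.02671234 V
Step 2: [Ox]/[Red] = 0.2604/0.5852 = 0.444976
Step 3: ln(0.444976) = -0.809735
Step 4: correction = 0.02671234 * -0.809735 = -0.0216 V
E = -0.012 + -0.0216 = -0.0336 V

-0.0336 V


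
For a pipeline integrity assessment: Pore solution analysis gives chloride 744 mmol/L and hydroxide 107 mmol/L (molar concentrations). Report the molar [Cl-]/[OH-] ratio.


Threshold parameter = [Cl-] / [OH-] (molar basis; both in mmol/L, so units cancel)
Ratio = 744 / 107 = 6.95

6.95


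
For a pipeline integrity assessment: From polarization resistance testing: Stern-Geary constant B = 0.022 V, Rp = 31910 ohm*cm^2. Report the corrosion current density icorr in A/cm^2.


Apply the Stern-Geary relation: icorr = B / Rp
icorr = 0.022 / 31910 = 6.894×10^-7 A/cm^2

6.894×10^-7 A/cm^2


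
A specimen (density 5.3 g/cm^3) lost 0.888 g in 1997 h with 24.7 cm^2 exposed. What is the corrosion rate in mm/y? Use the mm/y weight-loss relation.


Apply the mm/y weight-loss relation: CR = 87600 * W / (D * A * T)
Numerator: 87600 * 0.888 = 77788.8
Denominator: 5.3 * 24.7 * 1997 = 261427.27
CR = 77788.8 / 261427.27 = 0.2976 mm/y

0.2976 mm/y


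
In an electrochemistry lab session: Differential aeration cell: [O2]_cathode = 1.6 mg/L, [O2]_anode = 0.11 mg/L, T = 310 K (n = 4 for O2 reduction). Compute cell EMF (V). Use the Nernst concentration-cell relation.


Apply the Nernst concentration-cell relation: E = (RT/nF)*ln(C_cathode/C_anode)
RT/nF = 8.314*310/(4*96485) = 0.00667808 V
ln(1.6/0.11) = 2.67728
E = 0.00667808 * 2.67728 = 0.01788 V

0.01788 V


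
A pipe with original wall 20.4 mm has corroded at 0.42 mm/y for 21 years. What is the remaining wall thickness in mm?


Remaining wall = original − CR × time
t = 20.4 − 0.42*21 = 20.4 − 8.82 = 11.58 mm

11.58 mm


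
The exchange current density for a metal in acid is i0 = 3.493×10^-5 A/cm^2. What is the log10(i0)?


i0 = 3.493×10^-5 A/cm^2
log10(i0) = -4.457

-4.457


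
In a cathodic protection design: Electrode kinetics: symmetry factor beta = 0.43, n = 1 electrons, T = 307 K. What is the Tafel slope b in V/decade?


Apply the Tafel slope relation: b = 2.303*R*T/(beta*n*F)
Numerator: 2.303 * 8.314 * 307 = 5878.17
Denominator: 0.43 * 1 * 96485 = 41488.55
b = 5878.17 / 41488.55 = 0.142 V/decade

0.142 V/decade


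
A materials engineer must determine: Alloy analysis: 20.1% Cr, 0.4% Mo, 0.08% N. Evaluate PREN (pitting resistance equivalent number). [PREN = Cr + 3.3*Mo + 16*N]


Apply the PREN formula: PREN = Cr + 3.3*Mo + 16*N
PREN = 20.1 + 3.3*0.4 + 16*0.08
PREN = 20.1 + 1.32 + 1.28 = 22.7

22.7


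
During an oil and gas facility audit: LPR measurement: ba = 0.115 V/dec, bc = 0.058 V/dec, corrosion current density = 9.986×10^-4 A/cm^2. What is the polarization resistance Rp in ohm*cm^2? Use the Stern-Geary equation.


Apply the Stern-Geary equation: Rp = ba*bc / (2.303*icorr*(ba+bc))
ba*bc = 0.115*0.058 = 0.00667
ba+bc = 0.173; 2.303*icorr*(ba+bc) = 2.303*9.986×10^-4*0.173 = 3.9786121×10^-4
Rp = 0.00667 / 3.9786121×10^-4 = 16.8 ohm*cm^2

16.8 ohm*cm^2


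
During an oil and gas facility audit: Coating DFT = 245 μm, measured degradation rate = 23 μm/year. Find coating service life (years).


Service life = thickness / degradation rate
Life = 245 / 23 = 10.7 years

10.7 years


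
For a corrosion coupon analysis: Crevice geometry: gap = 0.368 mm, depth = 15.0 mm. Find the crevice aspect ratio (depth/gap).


Aspect ratio = depth / gap
Ratio = 15.0 / 0.368 = 40.8

40.8


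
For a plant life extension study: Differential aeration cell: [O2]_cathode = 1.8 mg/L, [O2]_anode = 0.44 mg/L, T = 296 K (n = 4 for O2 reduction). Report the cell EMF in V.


Apply the Nernst concentration-cell relation: E = (RT/nF)*ln(C_cathode/C_anode)
RT/nF = 8.314*296/(4*96485) = 0.00637649 V
ln(1.8/0.44) = 1.40877
E = 0.00637649 * 1.40877 = 0.00898 V

0.00898 V


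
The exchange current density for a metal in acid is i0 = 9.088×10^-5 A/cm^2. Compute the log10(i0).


i0 = 9.088×10^-5 A/cm^2
log10(i0) = -4.042

-4.042


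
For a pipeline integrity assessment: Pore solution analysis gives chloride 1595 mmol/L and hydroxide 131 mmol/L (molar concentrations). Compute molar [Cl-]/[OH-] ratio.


Threshold parameter = [Cl-] / [OH-] (molar basis; both in mmol/L, so units cancel)
Ratio = 1595 / 131 = 12.18

12.18


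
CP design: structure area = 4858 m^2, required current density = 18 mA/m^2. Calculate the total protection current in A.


I = area * current density, then convert mA → A (÷1000)
I = 4858 * 18 / 1000 = 87.44 A

87.44 A


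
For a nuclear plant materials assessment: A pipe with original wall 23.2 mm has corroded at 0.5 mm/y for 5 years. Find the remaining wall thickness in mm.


Remaining wall = original − CR × time
t = 23.2 − 0.5*5 = 23.2 − 2.5 = 20.7 mm

20.7 mm


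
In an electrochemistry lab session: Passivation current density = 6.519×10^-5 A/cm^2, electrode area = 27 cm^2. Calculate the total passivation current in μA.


I = i_pass * A, then convert A → μA (×10^6)
I = 6.519×10^-5 * 27 * 10^6 = 1760.13 μA

1760.13 μA


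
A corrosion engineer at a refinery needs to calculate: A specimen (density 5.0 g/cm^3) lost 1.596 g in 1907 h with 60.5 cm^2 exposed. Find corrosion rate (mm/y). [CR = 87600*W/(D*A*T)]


Apply the mm/y weight-loss relation: CR = 87600 * W / (D * A * T)
Numerator: 87600 * 1.596 = 139809.6
Denominator: 5.0 * 60.5 * 1907 = 576867.5
CR = 139809.6 / 576867.5 = 0.2424 mm/y

0.2424 mm/y


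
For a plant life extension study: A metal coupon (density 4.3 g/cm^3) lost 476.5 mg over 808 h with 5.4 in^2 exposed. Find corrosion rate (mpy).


Apply the mpy weight-loss relation: CR = 534 * W / (D * A * T)
Numerator: 534 * 476.5 = 254451.0
Denominator: 4.3 * 5.4 * 808 = 18761.76
CR = 254451.0 / 18761.76 = 13.5622 mpy

13.5622 mpy


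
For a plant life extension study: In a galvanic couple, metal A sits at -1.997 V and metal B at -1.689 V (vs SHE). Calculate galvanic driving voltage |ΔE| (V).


Driving voltage is the absolute potential difference.
|ΔE| = |-1.997 − (-1.689)| = 0.308 V

0.308 V


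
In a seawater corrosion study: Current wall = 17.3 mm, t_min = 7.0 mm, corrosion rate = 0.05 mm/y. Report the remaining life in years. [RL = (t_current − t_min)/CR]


Apply the remaining-life relation: RL = (t_current − t_min) / CR
RL = (17.3 − 7.0) / 0.05 = 10.3 / 0.05 = 206.0 years

206.0 years


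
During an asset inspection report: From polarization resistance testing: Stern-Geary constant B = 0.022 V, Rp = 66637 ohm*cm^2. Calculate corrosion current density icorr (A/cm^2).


Apply the Stern-Geary relation: icorr = B / Rp
icorr = 0.022 / 66637 = 3.301×10^-7 A/cm^2

3.301×10^-7 A/cm^2


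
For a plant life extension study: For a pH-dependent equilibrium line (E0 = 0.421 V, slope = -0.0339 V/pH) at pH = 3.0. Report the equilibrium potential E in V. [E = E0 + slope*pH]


Apply the Pourbaix line equation: E = E0 + slope*pH
E = 0.421 + (-0.0339)*3.0 = 0.421 + (-0.1017) = 0.3193 V
Rounded to 4 decimal places: E = 0.3193 V

0.3193 V


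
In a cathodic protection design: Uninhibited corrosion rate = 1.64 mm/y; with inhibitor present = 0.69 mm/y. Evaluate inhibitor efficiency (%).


Apply the inhibitor-efficiency definition: IE = (CR_blank − CR_inh)/CR_blank × 100
IE = (1.64 − 0.69) / 1.64 × 100
IE = 0.95 / 1.64 × 100 = 57.9 %

57.9 %


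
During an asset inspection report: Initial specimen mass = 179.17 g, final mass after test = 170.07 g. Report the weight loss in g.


Weight loss = initial − final
WL = 179.17 − 170.07 = 9.1 g

9.1 g


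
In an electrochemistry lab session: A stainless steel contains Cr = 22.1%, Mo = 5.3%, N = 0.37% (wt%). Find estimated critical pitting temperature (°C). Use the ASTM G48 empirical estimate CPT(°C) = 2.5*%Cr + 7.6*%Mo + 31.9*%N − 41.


Apply the ASTM G48 empirical CPT estimate: CPT(°C) = 2.5*%Cr + 7.6*%Mo + 31.9*%N − 41
2.5*22.1 = 55.25; 7.6*5.3 = 40.28; 31.9*0.37 = 11.803
CPT = 55.25 + 40.28 + 11.803 − 41 = 66.333 °C
Rounded to 0.1 °C: CPT ≈ 66.3 °C

66.3 °C


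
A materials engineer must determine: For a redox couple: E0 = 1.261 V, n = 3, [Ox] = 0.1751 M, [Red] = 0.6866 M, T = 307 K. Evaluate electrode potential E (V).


Apply the Nernst equation: E = E0 + (RT/nF)*ln([Ox]/[Red])
Step 1: RT/nF = 8.314*307/(3*96485) = 0.00881794 V
Step 2: [Ox]/[Red] = 0.1751/0.6866 = 0.255025
Step 3: ln(0.255025) = -1.366394
Step 4: correction = 0.00881794 * -1.366394 = -0.012 V
E = 1.261 + -0.012 = 1.249 V

1.249 V


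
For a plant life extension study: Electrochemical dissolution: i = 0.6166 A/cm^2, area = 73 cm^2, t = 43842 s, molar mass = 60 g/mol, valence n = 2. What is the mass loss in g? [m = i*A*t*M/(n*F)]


Apply Faraday's law: m = i*A*t*M / (n*F)
Total charge passed Q = i*A*t = 0.6166*73*43842 = 1973407.3356 C
m = Q*M/(n*F) = 1973407.3356*60/(2*96485) = 613.59 g

613.59 g


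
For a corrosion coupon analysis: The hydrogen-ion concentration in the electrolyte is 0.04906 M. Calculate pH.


pH = −log10[H+]
pH = −log10(0.04906) = 1.31

1.31


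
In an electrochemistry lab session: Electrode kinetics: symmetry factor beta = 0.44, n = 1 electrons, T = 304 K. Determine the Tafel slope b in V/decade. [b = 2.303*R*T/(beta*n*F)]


Apply the Tafel slope relation: b = 2.303*R*T/(beta*n*F)
Numerator: 2.303 * 8.314 * 304 = 5820.73
Denominator: 0.44 * 1 * 96485 = 42453.4
b = 5820.73 / 42453.4 = 0.137 V/decade

0.137 V/decade


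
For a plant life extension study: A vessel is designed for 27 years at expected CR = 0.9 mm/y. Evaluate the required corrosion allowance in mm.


Corrosion allowance = CR × design life
CA = 0.9 * 27 = 24.3 mm

24.3 mm


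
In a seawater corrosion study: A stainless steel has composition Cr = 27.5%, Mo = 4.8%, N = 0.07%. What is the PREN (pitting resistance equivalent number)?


Apply the PREN formula: PREN = Cr + 3.3*Mo + 16*N
PREN = 27.5 + 3.3*4.8 + 16*0.07
PREN = 27.5 + 15.84 + 1.12 = 44.46

44.46


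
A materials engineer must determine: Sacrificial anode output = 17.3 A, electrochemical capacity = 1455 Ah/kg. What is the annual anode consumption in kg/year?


Annual consumption = current * hours per year / capacity
Rate = 17.3 * 8760 / 1455 = 104.2 kg/year

104.2 kg/year


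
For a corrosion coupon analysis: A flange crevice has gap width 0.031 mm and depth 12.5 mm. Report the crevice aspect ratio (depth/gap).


Aspect ratio = depth / gap
Ratio = 12.5 / 0.031 = 403.2

403.2


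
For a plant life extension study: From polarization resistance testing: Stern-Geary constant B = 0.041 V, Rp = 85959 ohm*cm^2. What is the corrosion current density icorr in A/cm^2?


Apply the Stern-Geary relation: icorr = B / Rp
icorr = 0.041 / 85959 = 4.77×10^-7 A/cm^2

4.77×10^-7 A/cm^2


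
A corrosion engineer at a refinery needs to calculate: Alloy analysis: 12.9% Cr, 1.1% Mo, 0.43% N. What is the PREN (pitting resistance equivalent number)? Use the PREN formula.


Apply the PREN formula: PREN = Cr + 3.3*Mo + 16*N
PREN = 12.9 + 3.3*1.1 + 16*0.43
PREN = 12.9 + 3.63 + 6.88 = 23.41

23.41


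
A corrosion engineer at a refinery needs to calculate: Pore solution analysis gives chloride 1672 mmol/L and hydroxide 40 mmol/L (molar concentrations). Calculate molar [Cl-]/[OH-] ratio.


Threshold parameter = [Cl-] / [OH-] (molar basis; both in mmol/L, so units cancel)
Ratio = 1672 / 40 = 41.8

41.8
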